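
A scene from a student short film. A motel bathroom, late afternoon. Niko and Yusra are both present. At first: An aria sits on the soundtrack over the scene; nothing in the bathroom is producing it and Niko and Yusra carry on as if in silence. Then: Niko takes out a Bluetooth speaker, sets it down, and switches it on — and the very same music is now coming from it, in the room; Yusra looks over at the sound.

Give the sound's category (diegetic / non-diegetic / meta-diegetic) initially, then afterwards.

Initially: no in-world source exists and no character can hear it — underscore → non-diegetic.
Afterwards: a Bluetooth speaker is now a real source in the story world and the characters hear it → diegetic.

non-diegetic, diegetic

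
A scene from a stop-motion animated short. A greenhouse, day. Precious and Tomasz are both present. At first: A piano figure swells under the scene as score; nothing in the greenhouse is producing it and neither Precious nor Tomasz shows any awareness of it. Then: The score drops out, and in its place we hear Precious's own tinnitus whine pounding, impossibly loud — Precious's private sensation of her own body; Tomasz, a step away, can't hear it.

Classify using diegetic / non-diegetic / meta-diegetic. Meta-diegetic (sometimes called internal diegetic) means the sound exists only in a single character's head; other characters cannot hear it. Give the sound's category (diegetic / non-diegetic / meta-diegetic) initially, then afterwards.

Initially: underscore with no in-world source, inaudible to the characters → non-diegetic.
Afterwards: the body sound is Precious's subjective perception alone — Tomasz can't hear it → meta-diegetic.

non-diegetic, meta-diegetic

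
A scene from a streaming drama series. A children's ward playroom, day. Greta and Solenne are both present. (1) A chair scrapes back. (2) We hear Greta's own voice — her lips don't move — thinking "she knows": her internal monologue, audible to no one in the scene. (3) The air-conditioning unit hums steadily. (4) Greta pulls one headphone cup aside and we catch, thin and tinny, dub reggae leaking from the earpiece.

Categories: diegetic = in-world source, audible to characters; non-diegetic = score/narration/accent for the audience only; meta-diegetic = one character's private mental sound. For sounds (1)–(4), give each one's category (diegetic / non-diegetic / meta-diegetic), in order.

diegetic, meta-diegetic, diegetic, diegetic

(1) is diegetic: the sound comes from a chair physically present in the location.
Sound (2): internal monologue — inside Greta's mind, not spoken into the scene, so meta-diegetic.
(3) is diegetic: it's the actual ambient sound of the location.
(4) is diegetic: it's leaking from a physical pair of headphones in the scene.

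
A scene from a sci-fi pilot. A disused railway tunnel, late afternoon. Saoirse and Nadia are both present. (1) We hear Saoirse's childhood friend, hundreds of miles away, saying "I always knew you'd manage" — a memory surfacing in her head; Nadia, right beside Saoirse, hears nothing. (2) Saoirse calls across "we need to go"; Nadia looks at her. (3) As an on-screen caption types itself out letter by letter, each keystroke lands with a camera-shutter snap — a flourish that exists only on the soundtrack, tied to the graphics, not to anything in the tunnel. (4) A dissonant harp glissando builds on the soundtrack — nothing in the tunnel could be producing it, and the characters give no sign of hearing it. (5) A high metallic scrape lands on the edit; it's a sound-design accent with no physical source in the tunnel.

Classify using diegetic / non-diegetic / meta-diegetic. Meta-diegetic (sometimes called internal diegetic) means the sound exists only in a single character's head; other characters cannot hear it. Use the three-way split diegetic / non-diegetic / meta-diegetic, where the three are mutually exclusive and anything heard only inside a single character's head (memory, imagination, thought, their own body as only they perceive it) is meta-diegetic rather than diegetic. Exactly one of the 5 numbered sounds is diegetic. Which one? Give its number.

Sound (1): it's Saoirse's recollection rendered as sound; the other character can't hear it, so meta-diegetic.
(2) is diegetic: on-screen dialogue — Saoirse speaks and Nadia is there to hear.
(3) the caption isn't part of the story world, so neither is the sound tied to it → non-diegetic.
(4) is non-diegetic: nothing in the tunnel produces it and the characters don't hear it — pure soundtrack.
Sound (5): nothing in the scene produces it; it's an accent added for the audience, so non-diegetic.
Only (2) is diegetic.

2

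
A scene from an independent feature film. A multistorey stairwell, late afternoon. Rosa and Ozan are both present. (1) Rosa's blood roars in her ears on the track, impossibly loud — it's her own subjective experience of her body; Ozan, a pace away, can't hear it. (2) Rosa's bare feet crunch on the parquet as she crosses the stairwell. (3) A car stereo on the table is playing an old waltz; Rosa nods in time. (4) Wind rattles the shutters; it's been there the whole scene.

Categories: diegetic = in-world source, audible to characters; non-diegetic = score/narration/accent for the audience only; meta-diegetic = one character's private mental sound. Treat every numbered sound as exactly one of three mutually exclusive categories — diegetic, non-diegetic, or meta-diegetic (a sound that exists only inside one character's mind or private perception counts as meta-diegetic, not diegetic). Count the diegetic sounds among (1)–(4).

Sound (1): it's Rosa's internal bodily sensation rendered as sound; only Rosa 'hears' it, so meta-diegetic.
Sound (2): it's the physical sound of Rosa moving in the space, so diegetic.
(3) the music comes from an on-screen device that Rosa responds to → diegetic.
(4) is diegetic: wind is part of the location's real environment.
So 3 of the 4 are diegetic: (2), (3), (4).

3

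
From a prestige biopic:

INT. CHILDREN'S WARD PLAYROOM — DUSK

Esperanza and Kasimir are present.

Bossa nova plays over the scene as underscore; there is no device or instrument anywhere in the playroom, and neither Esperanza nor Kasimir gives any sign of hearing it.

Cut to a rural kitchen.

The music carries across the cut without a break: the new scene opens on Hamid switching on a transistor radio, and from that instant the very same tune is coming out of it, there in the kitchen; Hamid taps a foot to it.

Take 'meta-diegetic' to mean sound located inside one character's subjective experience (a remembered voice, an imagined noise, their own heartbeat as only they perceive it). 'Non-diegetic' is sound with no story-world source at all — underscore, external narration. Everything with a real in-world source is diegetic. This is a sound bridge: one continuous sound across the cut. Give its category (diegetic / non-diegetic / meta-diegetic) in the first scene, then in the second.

non-diegetic, diegetic

Scene one: there's no in-world source anywhere and no character hears it — underscore for the audience only → non-diegetic.
Scene two: once Hamid turns on a transistor radio, the music has a real source in the story world and Hamid reacts to it → diegetic.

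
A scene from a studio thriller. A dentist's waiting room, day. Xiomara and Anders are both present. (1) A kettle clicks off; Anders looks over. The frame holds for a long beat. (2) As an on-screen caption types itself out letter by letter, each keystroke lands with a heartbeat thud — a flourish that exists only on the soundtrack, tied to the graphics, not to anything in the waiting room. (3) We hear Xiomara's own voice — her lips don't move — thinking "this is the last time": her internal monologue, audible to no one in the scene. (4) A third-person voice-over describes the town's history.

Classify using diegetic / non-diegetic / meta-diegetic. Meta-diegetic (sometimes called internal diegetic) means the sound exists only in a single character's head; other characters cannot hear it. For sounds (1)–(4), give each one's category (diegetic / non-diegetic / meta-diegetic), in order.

Sound (1): the sound comes from a kettle physically present in the location, so diegetic.
Sound (2): sound married to a title/caption — outside the diegesis by definition, so non-diegetic.
(3) Xiomara's thought-voice: a private mental sound no other character can hear → meta-diegetic.
(4) external voice-over — not a character, not heard by anyone in the scene → non-diegetic.

diegetic, non-diegetic, meta-diegetic, non-diegetic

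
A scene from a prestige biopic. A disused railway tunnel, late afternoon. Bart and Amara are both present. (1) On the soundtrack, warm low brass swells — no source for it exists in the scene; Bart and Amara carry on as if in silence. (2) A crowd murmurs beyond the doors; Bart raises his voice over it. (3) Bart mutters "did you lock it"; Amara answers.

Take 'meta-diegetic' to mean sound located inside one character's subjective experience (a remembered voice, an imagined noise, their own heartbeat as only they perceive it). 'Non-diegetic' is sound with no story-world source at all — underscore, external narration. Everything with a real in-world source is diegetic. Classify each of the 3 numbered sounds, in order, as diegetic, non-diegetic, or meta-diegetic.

non-diegetic, diegetic, diegetic

(1) it has no source in the story world and no character can hear it — it's underscore → non-diegetic.
(2) ambient/room sound belonging to the story's physical space → diegetic.
Sound (3): Bart is a character speaking aloud in the scene, so diegetic.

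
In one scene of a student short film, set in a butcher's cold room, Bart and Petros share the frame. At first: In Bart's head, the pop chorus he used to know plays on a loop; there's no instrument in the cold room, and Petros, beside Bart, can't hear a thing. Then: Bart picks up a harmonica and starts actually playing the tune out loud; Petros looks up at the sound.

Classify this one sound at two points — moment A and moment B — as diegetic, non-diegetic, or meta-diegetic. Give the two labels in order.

meta-diegetic, diegetic

Moment A: the tune exists only as Bart's private memory; Petros can't hear it → meta-diegetic.
Moment B: Bart is now producing it live on a harmonica, in the room, and Petros hears it → diegetic.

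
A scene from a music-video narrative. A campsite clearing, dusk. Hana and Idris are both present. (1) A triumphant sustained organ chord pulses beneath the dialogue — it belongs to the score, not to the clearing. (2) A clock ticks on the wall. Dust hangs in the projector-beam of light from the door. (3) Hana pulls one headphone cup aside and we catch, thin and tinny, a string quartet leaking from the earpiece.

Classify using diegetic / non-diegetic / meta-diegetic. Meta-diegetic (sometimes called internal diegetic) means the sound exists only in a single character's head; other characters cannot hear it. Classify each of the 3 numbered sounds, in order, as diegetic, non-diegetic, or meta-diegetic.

Sound (1): nothing in the clearing produces it and the characters don't hear it — pure soundtrack, so non-diegetic.
Sound (2): a clock is a real object/event in the scene's world, so diegetic.
(3) is diegetic: the headphones are an on-screen source.

non-diegetic, diegetic, diegetic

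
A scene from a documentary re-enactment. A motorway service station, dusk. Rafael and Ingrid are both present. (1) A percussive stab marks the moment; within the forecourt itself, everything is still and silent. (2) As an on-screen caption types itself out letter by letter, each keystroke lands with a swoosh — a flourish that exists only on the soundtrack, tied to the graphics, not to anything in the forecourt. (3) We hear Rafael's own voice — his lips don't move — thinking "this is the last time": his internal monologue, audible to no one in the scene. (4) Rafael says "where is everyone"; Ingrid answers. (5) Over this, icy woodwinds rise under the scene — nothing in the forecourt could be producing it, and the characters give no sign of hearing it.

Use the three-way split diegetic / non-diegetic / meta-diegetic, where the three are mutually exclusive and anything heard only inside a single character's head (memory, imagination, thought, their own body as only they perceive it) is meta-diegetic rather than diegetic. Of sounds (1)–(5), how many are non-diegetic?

3

(1) is non-diegetic: nothing in the scene produces it; it's an accent added for the audience.
(2) sound married to a title/caption — outside the diegesis by definition → non-diegetic.
(3) is meta-diegetic: Rafael's thought-voice: a private mental sound no other character can hear.
(4) Rafael is a character speaking aloud in the scene → diegetic.
(5) nothing in the forecourt produces it and the characters don't hear it — pure soundtrack → non-diegetic.
Non-diegetic: (1), (2), (5) — that's 3.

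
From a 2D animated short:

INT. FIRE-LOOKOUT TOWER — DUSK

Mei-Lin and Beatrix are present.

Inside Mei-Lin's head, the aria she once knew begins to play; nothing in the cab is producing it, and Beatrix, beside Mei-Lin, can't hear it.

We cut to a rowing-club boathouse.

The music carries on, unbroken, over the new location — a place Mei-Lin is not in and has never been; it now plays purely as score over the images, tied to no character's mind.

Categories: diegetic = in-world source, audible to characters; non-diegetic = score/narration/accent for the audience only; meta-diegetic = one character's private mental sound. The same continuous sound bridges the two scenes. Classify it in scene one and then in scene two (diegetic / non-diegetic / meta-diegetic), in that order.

Scene one: the music exists only inside Mei-Lin's mind; Beatrix can't hear it → meta-diegetic.
Scene two: it's detached from Mei-Lin entirely and plays over unrelated images with no in-world source — conventional underscore → non-diegetic.

meta-diegetic, non-diegetic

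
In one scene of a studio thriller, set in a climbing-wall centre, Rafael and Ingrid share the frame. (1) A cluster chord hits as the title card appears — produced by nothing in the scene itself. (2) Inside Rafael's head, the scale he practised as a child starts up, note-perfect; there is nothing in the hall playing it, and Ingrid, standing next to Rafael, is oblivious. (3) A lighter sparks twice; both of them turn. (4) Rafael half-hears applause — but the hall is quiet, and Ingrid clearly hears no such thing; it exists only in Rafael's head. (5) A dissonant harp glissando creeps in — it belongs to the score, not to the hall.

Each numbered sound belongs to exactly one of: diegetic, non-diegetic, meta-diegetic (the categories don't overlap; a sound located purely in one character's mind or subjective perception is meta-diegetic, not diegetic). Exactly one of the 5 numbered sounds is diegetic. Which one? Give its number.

Sound (1): nothing in the scene produces it; it's an accent added for the audience, so non-diegetic.
(2) it lives in Rafael's subjectivity, not in the hall → meta-diegetic.
Sound (3): the sound comes from a lighter physically present in the location, so diegetic.
(4) is meta-diegetic: Rafael alone 'hears' it — an imagined sound, not present in the space.
(5) is non-diegetic: it has no source in the story world and no character can hear it — it's underscore.
Only (3) is diegetic.

3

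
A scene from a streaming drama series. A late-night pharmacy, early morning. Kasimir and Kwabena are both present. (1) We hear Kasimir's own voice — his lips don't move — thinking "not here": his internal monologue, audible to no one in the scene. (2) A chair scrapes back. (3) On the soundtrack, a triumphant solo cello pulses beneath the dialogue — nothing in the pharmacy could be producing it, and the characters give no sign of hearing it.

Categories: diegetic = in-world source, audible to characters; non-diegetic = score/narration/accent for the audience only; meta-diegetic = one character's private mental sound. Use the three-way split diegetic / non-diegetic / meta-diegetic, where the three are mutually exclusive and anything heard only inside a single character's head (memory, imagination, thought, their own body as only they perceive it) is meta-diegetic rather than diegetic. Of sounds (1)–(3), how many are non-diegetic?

(1) internal monologue — inside Kasimir's mind, not spoken into the scene → meta-diegetic.
(2) is diegetic: a chair is a real object/event in the scene's world.
(3) it has no source in the story world and no character can hear it — it's underscore → non-diegetic.
So 1 of the 3 is non-diegetic: (3).

1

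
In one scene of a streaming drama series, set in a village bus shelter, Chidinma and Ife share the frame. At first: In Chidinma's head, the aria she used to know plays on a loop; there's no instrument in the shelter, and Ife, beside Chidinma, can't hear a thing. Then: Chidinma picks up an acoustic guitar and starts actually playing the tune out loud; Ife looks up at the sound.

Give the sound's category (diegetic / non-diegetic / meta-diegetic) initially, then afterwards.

meta-diegetic, diegetic

Initially: the tune exists only as Chidinma's private memory; Ife can't hear it → meta-diegetic.
Afterwards: Chidinma is now producing it live on an acoustic guitar, in the room, and Ife hears it → diegetic.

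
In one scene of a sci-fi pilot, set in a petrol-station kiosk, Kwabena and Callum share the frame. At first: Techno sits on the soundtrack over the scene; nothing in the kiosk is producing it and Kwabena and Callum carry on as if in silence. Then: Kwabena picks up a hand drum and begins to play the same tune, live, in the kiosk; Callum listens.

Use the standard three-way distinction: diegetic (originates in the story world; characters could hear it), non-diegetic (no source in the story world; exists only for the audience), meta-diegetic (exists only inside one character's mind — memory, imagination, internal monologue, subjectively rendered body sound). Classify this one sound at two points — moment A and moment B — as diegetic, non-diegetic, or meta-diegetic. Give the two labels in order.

non-diegetic, diegetic

Moment A: no in-world source exists and no character can hear it — underscore → non-diegetic.
Moment B: a hand drum is now a real source in the story world and the characters hear it → diegetic.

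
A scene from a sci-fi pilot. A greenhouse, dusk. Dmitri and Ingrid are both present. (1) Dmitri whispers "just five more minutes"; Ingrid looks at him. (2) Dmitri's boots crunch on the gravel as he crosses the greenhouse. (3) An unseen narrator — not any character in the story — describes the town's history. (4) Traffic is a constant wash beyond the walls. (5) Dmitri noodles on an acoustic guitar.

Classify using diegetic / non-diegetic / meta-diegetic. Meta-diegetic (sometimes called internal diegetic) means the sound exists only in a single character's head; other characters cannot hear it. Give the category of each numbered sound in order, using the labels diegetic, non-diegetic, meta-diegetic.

diegetic, diegetic, non-diegetic, diegetic, diegetic

(1) is diegetic: on-screen dialogue — Dmitri speaks and Ingrid is there to hear.
(2) a character's body making contact with the set — an in-world sound → diegetic.
Sound (3): commentary laid over the scene from outside the fiction, so non-diegetic.
Sound (4): it's the actual ambient sound of the location, so diegetic.
(5) the instrument and the performer are both in the scene → diegetic.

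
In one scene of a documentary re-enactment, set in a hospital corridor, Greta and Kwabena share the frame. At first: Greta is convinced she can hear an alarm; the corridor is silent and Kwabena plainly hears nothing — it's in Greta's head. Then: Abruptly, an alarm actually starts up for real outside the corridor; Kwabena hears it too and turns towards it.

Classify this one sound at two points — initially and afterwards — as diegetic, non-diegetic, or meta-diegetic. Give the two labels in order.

Initially: only Greta 'hears' it — imagined, in her mind → meta-diegetic.
Afterwards: now there's a real external source and Kwabena hears it too — in the story world → diegetic.

meta-diegetic, diegetic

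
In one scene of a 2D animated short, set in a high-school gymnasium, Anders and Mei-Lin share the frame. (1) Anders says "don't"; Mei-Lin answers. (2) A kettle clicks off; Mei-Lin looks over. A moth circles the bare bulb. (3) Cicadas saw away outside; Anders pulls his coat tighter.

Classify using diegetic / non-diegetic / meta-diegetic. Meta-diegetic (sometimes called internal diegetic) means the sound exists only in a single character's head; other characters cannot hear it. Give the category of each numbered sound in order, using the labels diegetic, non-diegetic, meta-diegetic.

(1) spoken by a character present in the story world → diegetic.
(2) is diegetic: a kettle is a real object/event in the scene's world.
Sound (3): it's the actual ambient sound of the location, so diegetic.

diegetic, diegetic, diegetic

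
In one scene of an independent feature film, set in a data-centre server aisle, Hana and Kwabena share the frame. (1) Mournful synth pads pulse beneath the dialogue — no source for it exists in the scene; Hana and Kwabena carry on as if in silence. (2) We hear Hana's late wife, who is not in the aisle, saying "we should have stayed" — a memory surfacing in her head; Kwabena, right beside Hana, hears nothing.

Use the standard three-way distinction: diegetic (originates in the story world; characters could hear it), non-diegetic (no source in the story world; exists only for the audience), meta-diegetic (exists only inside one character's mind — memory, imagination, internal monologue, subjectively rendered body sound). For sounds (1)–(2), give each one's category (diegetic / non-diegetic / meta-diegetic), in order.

Sound (1): score with no on-screen or off-screen source; it exists for the audience alone, so non-diegetic.
Sound (2): the voice is a memory playing only inside Hana's mind; Kwabena can't hear it, so meta-diegetic.

non-diegetic, meta-diegetic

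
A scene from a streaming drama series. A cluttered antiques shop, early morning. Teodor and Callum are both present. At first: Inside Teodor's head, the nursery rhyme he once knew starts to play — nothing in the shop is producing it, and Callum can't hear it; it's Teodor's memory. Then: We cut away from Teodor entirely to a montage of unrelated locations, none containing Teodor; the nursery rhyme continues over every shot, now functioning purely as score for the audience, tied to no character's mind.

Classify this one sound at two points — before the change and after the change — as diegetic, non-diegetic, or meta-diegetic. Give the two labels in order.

Before the change: the music lives inside Teodor's mind alone; Callum can't hear it → meta-diegetic.
After the change: once it plays over shots Teodor isn't in, detached from any character's subjectivity, it's conventional underscore → non-diegetic.

meta-diegetic, non-diegetic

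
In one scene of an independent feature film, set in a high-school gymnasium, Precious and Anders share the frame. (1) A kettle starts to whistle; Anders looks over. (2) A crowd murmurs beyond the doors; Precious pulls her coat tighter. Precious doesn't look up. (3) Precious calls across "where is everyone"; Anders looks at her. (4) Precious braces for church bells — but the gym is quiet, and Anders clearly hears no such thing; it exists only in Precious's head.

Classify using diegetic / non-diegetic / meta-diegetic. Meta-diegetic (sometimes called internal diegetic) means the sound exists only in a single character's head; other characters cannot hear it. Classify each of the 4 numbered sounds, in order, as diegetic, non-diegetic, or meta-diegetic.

Sound (1): a kettle is a real object/event in the scene's world, so diegetic.
Sound (2): a crowd is part of the location's real environment, so diegetic.
Sound (3): Precious is a character speaking aloud in the scene, so diegetic.
(4) the sound is imagined by Precious; nothing in the story world is producing it and Anders can't hear it → meta-diegetic.

diegetic, diegetic, diegetic, meta-diegetic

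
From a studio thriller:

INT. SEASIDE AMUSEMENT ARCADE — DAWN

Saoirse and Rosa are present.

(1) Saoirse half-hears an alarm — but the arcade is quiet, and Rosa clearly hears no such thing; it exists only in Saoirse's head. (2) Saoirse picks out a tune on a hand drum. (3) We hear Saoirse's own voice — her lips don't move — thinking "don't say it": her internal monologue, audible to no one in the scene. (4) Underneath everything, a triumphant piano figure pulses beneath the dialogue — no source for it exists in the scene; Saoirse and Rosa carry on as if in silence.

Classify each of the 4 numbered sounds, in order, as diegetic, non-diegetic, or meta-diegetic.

(1) is meta-diegetic: subjective to Saoirse: the arcade is silent and Rosa hears nothing.
(2) is diegetic: Saoirse is producing the music live, in the story world.
(3) internal monologue — inside Saoirse's mind, not spoken into the scene → meta-diegetic.
Sound (4): nothing in the arcade produces it and the characters don't hear it — pure soundtrack, so non-diegetic.

meta-diegetic, diegetic, meta-diegetic, non-diegetic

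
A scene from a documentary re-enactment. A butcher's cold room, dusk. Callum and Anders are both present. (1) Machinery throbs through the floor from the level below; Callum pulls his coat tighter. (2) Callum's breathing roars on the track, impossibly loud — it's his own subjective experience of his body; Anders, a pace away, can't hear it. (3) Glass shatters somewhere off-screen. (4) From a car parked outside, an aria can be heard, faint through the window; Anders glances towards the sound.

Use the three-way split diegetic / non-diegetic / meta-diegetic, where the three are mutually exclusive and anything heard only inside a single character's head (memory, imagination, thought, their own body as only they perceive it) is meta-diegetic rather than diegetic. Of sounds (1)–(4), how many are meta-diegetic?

1

Sound (1): machinery is part of the location's real environment, so diegetic.
(2) point-of-audition from inside Callum's body; not a sound in the room → meta-diegetic.
(3) is diegetic: glass is a real object/event in the scene's world.
(4) is diegetic: it's coming from a car parked outside — a location within the story world — and Anders reacts.
Meta-diegetic: (2) — that's 1.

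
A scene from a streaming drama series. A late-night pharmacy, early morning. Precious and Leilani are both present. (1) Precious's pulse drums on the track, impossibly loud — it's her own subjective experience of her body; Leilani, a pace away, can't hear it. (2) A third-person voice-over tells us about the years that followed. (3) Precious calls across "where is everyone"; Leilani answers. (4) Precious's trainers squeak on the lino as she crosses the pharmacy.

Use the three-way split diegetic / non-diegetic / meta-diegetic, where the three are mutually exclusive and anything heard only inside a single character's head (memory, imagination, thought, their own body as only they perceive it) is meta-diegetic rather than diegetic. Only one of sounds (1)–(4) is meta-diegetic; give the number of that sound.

Sound (1): a subjective body sound — Precious's private perception, inaudible to Leilani, so meta-diegetic.
Sound (2): commentary laid over the scene from outside the fiction, so non-diegetic.
Sound (3): on-screen dialogue — Precious speaks and Leilani is there to hear, so diegetic.
(4) a character's body making contact with the set — an in-world sound → diegetic.
Only (1) is meta-diegetic.

1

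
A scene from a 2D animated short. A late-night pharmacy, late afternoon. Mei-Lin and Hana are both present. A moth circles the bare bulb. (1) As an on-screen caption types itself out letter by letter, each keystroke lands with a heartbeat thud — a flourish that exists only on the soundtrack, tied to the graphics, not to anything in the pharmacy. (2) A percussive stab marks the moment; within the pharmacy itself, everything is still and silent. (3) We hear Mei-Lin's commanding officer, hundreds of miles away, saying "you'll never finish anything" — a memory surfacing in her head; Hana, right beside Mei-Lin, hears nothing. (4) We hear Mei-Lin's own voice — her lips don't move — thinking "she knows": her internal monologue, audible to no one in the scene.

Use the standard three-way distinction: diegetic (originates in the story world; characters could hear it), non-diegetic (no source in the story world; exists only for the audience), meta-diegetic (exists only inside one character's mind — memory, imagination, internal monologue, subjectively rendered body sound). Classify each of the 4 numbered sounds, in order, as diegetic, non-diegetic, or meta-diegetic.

non-diegetic, non-diegetic, meta-diegetic, meta-diegetic

Sound (1): the caption isn't part of the story world, so neither is the sound tied to it, so non-diegetic.
(2) nothing in the scene produces it; it's an accent added for the audience → non-diegetic.
Sound (3): the voice is a memory playing only inside Mei-Lin's mind; Hana can't hear it, so meta-diegetic.
(4) Mei-Lin's thought-voice: a private mental sound no other character can hear → meta-diegetic.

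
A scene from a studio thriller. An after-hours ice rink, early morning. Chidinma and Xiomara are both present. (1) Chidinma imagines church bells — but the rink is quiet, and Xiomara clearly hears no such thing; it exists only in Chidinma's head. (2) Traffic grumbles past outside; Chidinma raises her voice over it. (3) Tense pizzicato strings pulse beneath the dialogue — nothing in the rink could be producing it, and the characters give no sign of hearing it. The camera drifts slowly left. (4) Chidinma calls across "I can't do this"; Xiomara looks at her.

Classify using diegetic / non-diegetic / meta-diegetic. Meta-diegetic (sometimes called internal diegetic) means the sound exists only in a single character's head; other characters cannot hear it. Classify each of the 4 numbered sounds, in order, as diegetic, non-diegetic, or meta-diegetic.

meta-diegetic, diegetic, non-diegetic, diegetic

(1) the sound is imagined by Chidinma; nothing in the story world is producing it and Xiomara can't hear it → meta-diegetic.
(2) it's the actual ambient sound of the location → diegetic.
(3) is non-diegetic: score with no on-screen or off-screen source; it exists for the audience alone.
Sound (4): on-screen dialogue — Chidinma speaks and Xiomara is there to hear, so diegetic.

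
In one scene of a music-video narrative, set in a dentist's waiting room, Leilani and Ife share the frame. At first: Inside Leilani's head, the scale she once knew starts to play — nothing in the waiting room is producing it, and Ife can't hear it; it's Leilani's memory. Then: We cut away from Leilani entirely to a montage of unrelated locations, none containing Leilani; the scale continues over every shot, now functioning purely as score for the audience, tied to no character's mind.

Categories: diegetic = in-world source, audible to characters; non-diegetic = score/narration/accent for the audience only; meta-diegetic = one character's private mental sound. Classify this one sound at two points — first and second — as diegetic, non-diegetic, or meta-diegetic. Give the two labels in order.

First: the music lives inside Leilani's mind alone; Ife can't hear it → meta-diegetic.
Second: once it plays over shots Leilani isn't in, detached from any character's subjectivity, it's conventional underscore → non-diegetic.

meta-diegetic, non-diegetic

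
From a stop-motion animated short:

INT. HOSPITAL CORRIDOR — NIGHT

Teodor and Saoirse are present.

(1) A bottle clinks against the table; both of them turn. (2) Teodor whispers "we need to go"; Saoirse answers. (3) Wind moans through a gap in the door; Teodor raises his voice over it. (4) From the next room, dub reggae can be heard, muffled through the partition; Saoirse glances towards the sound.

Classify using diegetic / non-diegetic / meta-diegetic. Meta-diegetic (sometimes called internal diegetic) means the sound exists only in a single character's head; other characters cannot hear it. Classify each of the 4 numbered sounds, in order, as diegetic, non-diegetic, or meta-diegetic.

diegetic, diegetic, diegetic, diegetic

Sound (1): the sound comes from a bottle physically present in the location, so diegetic.
(2) on-screen dialogue — Teodor speaks and Saoirse is there to hear → diegetic.
(3) it's the actual ambient sound of the location → diegetic.
(4) is diegetic: it's coming from the next room — a location within the story world — and Saoirse reacts.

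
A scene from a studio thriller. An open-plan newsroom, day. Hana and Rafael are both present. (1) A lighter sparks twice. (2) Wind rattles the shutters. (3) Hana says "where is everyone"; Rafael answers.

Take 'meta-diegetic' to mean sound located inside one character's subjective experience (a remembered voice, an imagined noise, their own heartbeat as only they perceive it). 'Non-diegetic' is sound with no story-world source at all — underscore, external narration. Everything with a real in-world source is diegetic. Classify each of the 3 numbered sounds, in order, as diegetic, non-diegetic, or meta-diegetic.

Sound (1): a lighter is a real object/event in the scene's world, so diegetic.
(2) it's the actual ambient sound of the location → diegetic.
(3) is diegetic: Hana is a character speaking aloud in the scene.

diegetic, diegetic, diegetic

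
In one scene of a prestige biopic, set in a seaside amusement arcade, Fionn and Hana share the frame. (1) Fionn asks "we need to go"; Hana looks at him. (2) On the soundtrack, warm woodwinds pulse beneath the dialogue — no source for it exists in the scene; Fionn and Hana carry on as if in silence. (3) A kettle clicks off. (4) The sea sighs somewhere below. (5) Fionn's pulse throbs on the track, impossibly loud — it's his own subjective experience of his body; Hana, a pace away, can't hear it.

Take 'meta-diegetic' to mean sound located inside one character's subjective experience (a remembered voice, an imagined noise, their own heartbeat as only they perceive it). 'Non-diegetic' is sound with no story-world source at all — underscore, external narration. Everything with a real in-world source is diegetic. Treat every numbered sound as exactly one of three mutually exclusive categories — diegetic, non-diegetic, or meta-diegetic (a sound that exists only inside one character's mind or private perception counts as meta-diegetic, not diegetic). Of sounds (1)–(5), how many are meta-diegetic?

1

Sound (1): on-screen dialogue — Fionn speaks and Hana is there to hear, so diegetic.
(2) is non-diegetic: nothing in the arcade produces it and the characters don't hear it — pure soundtrack.
(3) an in-world source (a kettle); characters could hear it → diegetic.
(4) is diegetic: it's the actual ambient sound of the location.
Sound (5): it's Fionn's internal bodily sensation rendered as sound; only Fionn 'hears' it, so meta-diegetic.
Meta-diegetic: (5) — that's 1.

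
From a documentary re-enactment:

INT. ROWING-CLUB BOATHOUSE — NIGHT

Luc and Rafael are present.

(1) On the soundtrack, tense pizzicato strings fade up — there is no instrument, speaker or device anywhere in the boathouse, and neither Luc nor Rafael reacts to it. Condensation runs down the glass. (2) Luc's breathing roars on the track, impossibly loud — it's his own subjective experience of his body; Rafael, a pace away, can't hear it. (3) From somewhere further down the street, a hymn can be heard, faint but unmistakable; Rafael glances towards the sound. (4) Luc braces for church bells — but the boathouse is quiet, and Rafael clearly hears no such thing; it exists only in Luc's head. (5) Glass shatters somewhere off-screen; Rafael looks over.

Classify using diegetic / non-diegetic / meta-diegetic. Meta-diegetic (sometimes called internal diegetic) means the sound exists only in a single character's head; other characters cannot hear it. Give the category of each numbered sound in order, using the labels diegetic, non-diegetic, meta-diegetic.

(1) is non-diegetic: nothing in the boathouse produces it and the characters don't hear it — pure soundtrack.
(2) it's Luc's internal bodily sensation rendered as sound; only Luc 'hears' it → meta-diegetic.
Sound (3): off-screen diegetic: the source is out of frame but still in the story's space, so diegetic.
Sound (4): subjective to Luc: the boathouse is silent and Rafael hears nothing, so meta-diegetic.
(5) is diegetic: glass is a real object/event in the scene's world.

non-diegetic, meta-diegetic, diegetic, meta-diegetic, diegetic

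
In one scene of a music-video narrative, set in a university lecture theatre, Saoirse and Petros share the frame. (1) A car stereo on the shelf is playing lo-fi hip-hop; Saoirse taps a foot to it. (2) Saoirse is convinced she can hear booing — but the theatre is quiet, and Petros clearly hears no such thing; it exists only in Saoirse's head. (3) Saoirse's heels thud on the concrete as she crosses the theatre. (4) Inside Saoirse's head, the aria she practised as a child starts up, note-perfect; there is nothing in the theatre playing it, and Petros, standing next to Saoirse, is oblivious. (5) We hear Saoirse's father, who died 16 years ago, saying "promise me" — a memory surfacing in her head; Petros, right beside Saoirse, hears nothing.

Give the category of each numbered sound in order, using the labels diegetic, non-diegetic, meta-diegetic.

(1) the music comes from an on-screen device that Saoirse responds to → diegetic.
(2) Saoirse alone 'hears' it — an imagined sound, not present in the space → meta-diegetic.
(3) is diegetic: Saoirse's footsteps are produced in the story world.
(4) remembered music, private to Saoirse — Petros is oblivious because it isn't in the room → meta-diegetic.
(5) a remembered line, private to Saoirse — not present in the room, not audible to Petros → meta-diegetic.

diegetic, meta-diegetic, diegetic, meta-diegetic, meta-diegetic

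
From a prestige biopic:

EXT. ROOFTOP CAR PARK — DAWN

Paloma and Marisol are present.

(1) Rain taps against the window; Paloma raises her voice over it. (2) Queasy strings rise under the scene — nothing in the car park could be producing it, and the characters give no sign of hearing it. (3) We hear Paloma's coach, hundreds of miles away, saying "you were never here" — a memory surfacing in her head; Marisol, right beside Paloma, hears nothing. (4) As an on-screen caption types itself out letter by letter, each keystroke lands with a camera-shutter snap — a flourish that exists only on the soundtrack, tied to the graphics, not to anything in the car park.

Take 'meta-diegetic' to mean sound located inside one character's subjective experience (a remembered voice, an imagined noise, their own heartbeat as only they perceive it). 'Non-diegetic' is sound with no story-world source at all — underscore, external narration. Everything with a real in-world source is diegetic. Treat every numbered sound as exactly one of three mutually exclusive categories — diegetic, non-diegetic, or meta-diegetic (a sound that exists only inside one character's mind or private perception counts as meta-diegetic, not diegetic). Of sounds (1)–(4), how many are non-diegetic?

Sound (1): ambient/room sound belonging to the story's physical space, so diegetic.
(2) is non-diegetic: score with no on-screen or off-screen source; it exists for the audience alone.
(3) it's Paloma's recollection rendered as sound; the other character can't hear it → meta-diegetic.
Sound (4): sound married to a title/caption — outside the diegesis by definition, so non-diegetic.
So 2 of the 4 are non-diegetic: (2), (4).

2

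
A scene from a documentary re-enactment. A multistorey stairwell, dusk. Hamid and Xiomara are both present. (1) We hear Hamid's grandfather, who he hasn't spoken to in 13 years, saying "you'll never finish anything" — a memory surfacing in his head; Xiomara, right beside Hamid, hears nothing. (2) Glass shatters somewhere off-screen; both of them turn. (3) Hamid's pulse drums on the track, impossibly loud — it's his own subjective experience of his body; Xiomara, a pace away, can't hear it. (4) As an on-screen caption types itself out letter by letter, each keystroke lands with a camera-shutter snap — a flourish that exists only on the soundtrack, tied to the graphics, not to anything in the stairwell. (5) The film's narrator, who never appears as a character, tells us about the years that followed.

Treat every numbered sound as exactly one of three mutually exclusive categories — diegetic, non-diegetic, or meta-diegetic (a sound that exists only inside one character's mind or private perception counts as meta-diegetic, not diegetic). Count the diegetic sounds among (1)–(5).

(1) is meta-diegetic: a remembered line, private to Hamid — not present in the room, not audible to Xiomara.
(2) is diegetic: an in-world source (glass); characters could hear it.
(3) is meta-diegetic: point-of-audition from inside Hamid's body; not a sound in the room.
Sound (4): it accompanies on-screen graphics, not anything inside the story world, so non-diegetic.
Sound (5): commentary laid over the scene from outside the fiction, so non-diegetic.
Diegetic: (2) — that's 1.

1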